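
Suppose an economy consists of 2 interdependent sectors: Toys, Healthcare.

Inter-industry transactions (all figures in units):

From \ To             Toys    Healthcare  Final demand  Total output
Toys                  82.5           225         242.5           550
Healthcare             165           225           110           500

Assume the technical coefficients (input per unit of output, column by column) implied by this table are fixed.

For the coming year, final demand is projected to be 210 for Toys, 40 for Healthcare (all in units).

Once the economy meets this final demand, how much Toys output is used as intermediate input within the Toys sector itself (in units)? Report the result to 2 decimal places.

Technical coefficients a_ij = z_ij / X_j:
  a_TT = 82.5/550 = 0.15, a_HT = 165/550 = 0.30
  a_TH = 225/500 = 0.45, a_HH = 225/500 = 0.45
I − A =
  [   0.85    -0.45]
  [  -0.30     0.55]
det(I−A) = (0.85)(0.55) − (-0.45)(-0.30) = 0.3325
adj(I−A) = [[0.55, 0.45], [0.30, 0.85]]
(I − A)⁻¹ = adj(I−A) / det(I−A) ≈
  [   1.6541     1.3534]
  [   0.9023     2.5564]
First solve x = (I − A)⁻¹ d = adj(I−A)·d / det(I−A); in particular x_T = (0.55·210 + 0.45·40) / 0.3325 = 133.50 / 0.3325 ≈ 401.5038.
Intermediate flow from T to T: z_TT = a_TT · x_T = 0.15 × 133.50 / 0.3325 = 20.025 / 0.3325 ≈ 60.23.

z_TT = 60.23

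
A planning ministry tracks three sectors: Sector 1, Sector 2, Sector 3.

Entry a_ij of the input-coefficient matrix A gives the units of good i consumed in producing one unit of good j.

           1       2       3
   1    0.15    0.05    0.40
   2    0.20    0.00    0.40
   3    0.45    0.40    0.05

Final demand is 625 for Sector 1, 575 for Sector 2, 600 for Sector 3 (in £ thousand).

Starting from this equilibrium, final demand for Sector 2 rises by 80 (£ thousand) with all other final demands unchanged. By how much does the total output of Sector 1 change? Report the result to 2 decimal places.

Δx_1 = 37.64

I − A =
  [   0.85    -0.05    -0.40]
  [  -0.20     1.00    -0.40]
  [  -0.45    -0.40     0.95]
Cofactors of I−A, C_ij = (−1)^(i+j)·(minor ij) (rows/columns in the sector order above):
  C_11 = (1.00)(0.95) − (-0.40)(-0.40) = 0.7900
  C_12 = −[(-0.20)(0.95) − (-0.40)(-0.45)] = 0.3700
  C_13 = (-0.20)(-0.40) − (1.00)(-0.45) = 0.5300
  C_21 = −[(-0.05)(0.95) − (-0.40)(-0.40)] = 0.2075
  C_22 = (0.85)(0.95) − (-0.40)(-0.45) = 0.6275
  C_23 = −[(0.85)(-0.40) − (-0.05)(-0.45)] = 0.3625
  C_31 = (-0.05)(-0.40) − (-0.40)(1.00) = 0.4200
  C_32 = −[(0.85)(-0.40) − (-0.40)(-0.20)] = 0.4200
  C_33 = (0.85)(1.00) − (-0.05)(-0.20) = 0.8400
det(I−A) = Σ_j (I−A)_1j·C_1j = (0.85)(0.7900) + (-0.05)(0.3700) + (-0.40)(0.5300) = 0.4410
adj(I−A) = Cᵀ =
  [ 0.7900   0.2075   0.4200]
  [ 0.3700   0.6275   0.4200]
  [ 0.5300   0.3625   0.8400]
(I − A)⁻¹ = adj(I−A) / det(I−A) ≈
  [   1.7914     0.4705     0.9524]
  [   0.8390     1.4229     0.9524]
  [   1.2018     0.8220     1.9048]
Δx = (I − A)⁻¹ Δd with Δd having +80 in the Sector 2 component and 0 elsewhere.
So Δx_1 = L_12 · (+80), where L_12 = adj(I−A)_12 / det(I−A) = 0.2075 / 0.4410.
Δx_1 = 0.2075 × (+80) / 0.4410 = 16.60 / 0.4410 ≈ 37.64.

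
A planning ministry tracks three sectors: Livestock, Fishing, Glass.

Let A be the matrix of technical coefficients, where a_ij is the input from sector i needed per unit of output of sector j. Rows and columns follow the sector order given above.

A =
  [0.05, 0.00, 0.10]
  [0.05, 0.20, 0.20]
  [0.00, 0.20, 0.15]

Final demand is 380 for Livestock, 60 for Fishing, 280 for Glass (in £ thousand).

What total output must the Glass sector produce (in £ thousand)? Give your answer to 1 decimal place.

I − A =
  [   0.95     0.00    -0.10]
  [  -0.05     0.80    -0.20]
  [   0.00    -0.20     0.85]
Cofactors of I−A, C_ij = (−1)^(i+j)·(minor ij) (rows/columns in the sector order above):
  C_11 = (0.80)(0.85) − (-0.20)(-0.20) = 0.6400
  C_12 = −[(-0.05)(0.85) − (-0.20)(0.00)] = 0.0425
  C_13 = (-0.05)(-0.20) − (0.80)(0.00) = 0.0100
  C_21 = −[(0.00)(0.85) − (-0.10)(-0.20)] = 0.0200
  C_22 = (0.95)(0.85) − (-0.10)(0.00) = 0.8075
  C_23 = −[(0.95)(-0.20) − (0.00)(0.00)] = 0.1900
  C_31 = (0.00)(-0.20) − (-0.10)(0.80) = 0.0800
  C_32 = −[(0.95)(-0.20) − (-0.10)(-0.05)] = 0.1950
  C_33 = (0.95)(0.80) − (0.00)(-0.05) = 0.7600
det(I−A) = Σ_j (I−A)_1j·C_1j = (0.95)(0.6400) + (0.00)(0.0425) + (-0.10)(0.0100) = 0.6070
adj(I−A) = Cᵀ =
  [ 0.6400   0.0200   0.0800]
  [ 0.0425   0.8075   0.1950]
  [ 0.0100   0.1900   0.7600]
(I − A)⁻¹ = adj(I−A) / det(I−A) ≈
  [   1.0544     0.0329     0.1318]
  [   0.0700     1.3303     0.3213]
  [   0.0165     0.3130     1.2521]
x = (I − A)⁻¹ d = adj(I−A)·d / det(I−A), with det(I−A) = 0.6070:
  x_L = (0.6400·380 + 0.0200·60 + 0.0800·280) / 0.6070 = 266.80 / 0.6070 ≈ 439.5
  x_F = (0.0425·380 + 0.8075·60 + 0.1950·280) / 0.6070 = 119.20 / 0.6070 ≈ 196.4
  x_G = (0.0100·380 + 0.1900·60 + 0.7600·280) / 0.6070 = 228.00 / 0.6070 ≈ 375.6

x_G = 375.6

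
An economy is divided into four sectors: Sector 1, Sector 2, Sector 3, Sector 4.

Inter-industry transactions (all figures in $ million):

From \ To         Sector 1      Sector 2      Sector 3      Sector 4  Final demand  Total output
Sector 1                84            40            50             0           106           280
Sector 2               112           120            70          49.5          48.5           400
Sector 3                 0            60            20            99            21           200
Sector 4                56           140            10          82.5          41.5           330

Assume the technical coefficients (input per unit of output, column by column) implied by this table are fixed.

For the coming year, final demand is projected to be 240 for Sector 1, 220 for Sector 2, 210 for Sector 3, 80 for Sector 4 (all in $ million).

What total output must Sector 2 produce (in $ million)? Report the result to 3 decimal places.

Technical coefficients a_ij = z_ij / X_j:
  a_11 = 84/280 = 0.30, a_21 = 112/280 = 0.40, a_31 = 0/280 = 0.00, a_41 = 56/280 = 0.20
  a_12 = 40/400 = 0.10, a_22 = 120/400 = 0.30, a_32 = 60/400 = 0.15, a_42 = 140/400 = 0.35
  a_13 = 50/200 = 0.25, a_23 = 70/200 = 0.35, a_33 = 20/200 = 0.10, a_43 = 10/200 = 0.05
  a_14 = 0/330 = 0.00, a_24 = 49.5/330 = 0.15, a_34 = 99/330 = 0.30, a_44 = 82.5/330 = 0.25
I − A =
  [   0.70    -0.10    -0.25     0.00]
  [  -0.40     0.70    -0.35    -0.15]
  [   0.00    -0.15     0.90    -0.30]
  [  -0.20    -0.35    -0.05     0.75]
Compute the cofactors C_ij = (−1)^(i+j)·(3×3 minor ij) of I−A; the adjugate is their transpose:
adj(I−A) = Cᵀ =
  [ 0.337500   0.120375   0.145125   0.082125]
  [ 0.312000   0.447000   0.271500   0.198000]
  [ 0.133500   0.158250   0.297750   0.150750]
  [ 0.244500   0.251250   0.185250   0.353250]
det(I−A) = Σ_j (I−A)_1j·C_1j = (0.70)(0.337500) + (-0.10)(0.312000) + (-0.25)(0.133500) + (0.00)(0.244500) = 0.171675
(I − A)⁻¹ = adj(I−A) / det(I−A) ≈
  [   1.9659     0.7012     0.8453     0.4784]
  [   1.8174     2.6038     1.5815     1.1533]
  [   0.7776     0.9218     1.7344     0.8781]
  [   1.4242     1.4635     1.0791     2.0577]
x = (I − A)⁻¹ d = adj(I−A)·d / det(I−A), with det(I−A) = 0.171675:
  x_1 = (0.337500·240 + 0.120375·220 + 0.145125·210 + 0.082125·80) / 0.171675 = 144.52875 / 0.171675 ≈ 841.874
  x_2 = (0.312000·240 + 0.447000·220 + 0.271500·210 + 0.198000·80) / 0.171675 = 246.075 / 0.171675 ≈ 1433.377
  x_3 = (0.133500·240 + 0.158250·220 + 0.297750·210 + 0.150750·80) / 0.171675 = 141.4425 / 0.171675 ≈ 823.897
  x_4 = (0.244500·240 + 0.251250·220 + 0.185250·210 + 0.353250·80) / 0.171675 = 181.1175 / 0.171675 ≈ 1055.002

x_2 = 1433.377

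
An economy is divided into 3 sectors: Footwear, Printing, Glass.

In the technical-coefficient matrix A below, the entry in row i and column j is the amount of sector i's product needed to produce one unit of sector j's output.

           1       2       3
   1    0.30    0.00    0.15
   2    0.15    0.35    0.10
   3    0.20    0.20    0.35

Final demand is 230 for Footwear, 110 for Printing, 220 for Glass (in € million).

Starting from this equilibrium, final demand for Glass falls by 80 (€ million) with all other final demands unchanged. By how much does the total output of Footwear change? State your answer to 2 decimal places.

Δx_1 = -30.26

I − A =
  [   0.70     0.00    -0.15]
  [  -0.15     0.65    -0.10]
  [  -0.20    -0.20     0.65]
Cofactors of I−A, C_ij = (−1)^(i+j)·(minor ij) (rows/columns in the sector order above):
  C_11 = (0.65)(0.65) − (-0.10)(-0.20) = 0.4025
  C_12 = −[(-0.15)(0.65) − (-0.10)(-0.20)] = 0.1175
  C_13 = (-0.15)(-0.20) − (0.65)(-0.20) = 0.1600
  C_21 = −[(0.00)(0.65) − (-0.15)(-0.20)] = 0.0300
  C_22 = (0.70)(0.65) − (-0.15)(-0.20) = 0.4250
  C_23 = −[(0.70)(-0.20) − (0.00)(-0.20)] = 0.1400
  C_31 = (0.00)(-0.10) − (-0.15)(0.65) = 0.0975
  C_32 = −[(0.70)(-0.10) − (-0.15)(-0.15)] = 0.0925
  C_33 = (0.70)(0.65) − (0.00)(-0.15) = 0.4550
det(I−A) = Σ_j (I−A)_1j·C_1j = (0.70)(0.4025) + (0.00)(0.1175) + (-0.15)(0.1600) = 0.25775
adj(I−A) = Cᵀ =
  [ 0.4025   0.0300   0.0975]
  [ 0.1175   0.4250   0.0925]
  [ 0.1600   0.1400   0.4550]
(I − A)⁻¹ = adj(I−A) / det(I−A) ≈
  [   1.5616     0.1164     0.3783]
  [   0.4559     1.6489     0.3589]
  [   0.6208     0.5432     1.7653]
Δx = (I − A)⁻¹ Δd with Δd having -80 in the Glass component and 0 elsewhere.
So Δx_1 = L_13 · (-80), where L_13 = adj(I−A)_13 / det(I−A) = 0.0975 / 0.25775.
Δx_1 = 0.0975 × (-80) / 0.25775 = -7.80 / 0.25775 ≈ -30.26.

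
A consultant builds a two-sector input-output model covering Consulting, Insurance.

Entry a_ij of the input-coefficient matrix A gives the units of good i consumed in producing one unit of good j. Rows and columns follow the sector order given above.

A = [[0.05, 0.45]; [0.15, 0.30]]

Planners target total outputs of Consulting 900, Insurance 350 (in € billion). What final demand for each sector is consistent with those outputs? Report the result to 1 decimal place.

I − A =
  [   0.95    -0.45]
  [  -0.15     0.70]
d = (I − A) x:
  d_1 = (+0.95)·900 + (-0.45)·350 = 697.5
  d_2 = (-0.15)·900 + (+0.70)·350 = 110.0

d_1 = 697.5, d_2 = 110.0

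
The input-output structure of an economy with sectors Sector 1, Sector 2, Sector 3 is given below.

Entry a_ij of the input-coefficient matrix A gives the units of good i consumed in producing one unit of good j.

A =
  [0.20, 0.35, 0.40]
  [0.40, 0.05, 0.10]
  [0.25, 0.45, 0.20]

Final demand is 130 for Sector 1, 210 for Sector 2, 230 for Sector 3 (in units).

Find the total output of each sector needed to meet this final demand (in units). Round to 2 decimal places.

x_1 = 1002.64, x_2 = 750.92, x_3 = 1023.22

I − A =
  [   0.80    -0.35    -0.40]
  [  -0.40     0.95    -0.10]
  [  -0.25    -0.45     0.80]
Cofactors of I−A, C_ij = (−1)^(i+j)·(minor ij) (rows/columns in the sector order above):
  C_11 = (0.95)(0.80) − (-0.10)(-0.45) = 0.7150
  C_12 = −[(-0.40)(0.80) − (-0.10)(-0.25)] = 0.3450
  C_13 = (-0.40)(-0.45) − (0.95)(-0.25) = 0.4175
  C_21 = −[(-0.35)(0.80) − (-0.40)(-0.45)] = 0.4600
  C_22 = (0.80)(0.80) − (-0.40)(-0.25) = 0.5400
  C_23 = −[(0.80)(-0.45) − (-0.35)(-0.25)] = 0.4475
  C_31 = (-0.35)(-0.10) − (-0.40)(0.95) = 0.4150
  C_32 = −[(0.80)(-0.10) − (-0.40)(-0.40)] = 0.2400
  C_33 = (0.80)(0.95) − (-0.35)(-0.40) = 0.6200
det(I−A) = Σ_j (I−A)_1j·C_1j = (0.80)(0.7150) + (-0.35)(0.3450) + (-0.40)(0.4175) = 0.28425
adj(I−A) = Cᵀ =
  [ 0.7150   0.4600   0.4150]
  [ 0.3450   0.5400   0.2400]
  [ 0.4175   0.4475   0.6200]
(I − A)⁻¹ = adj(I−A) / det(I−A) ≈
  [   2.5154     1.6183     1.4600]
  [   1.2137     1.8997     0.8443]
  [   1.4688     1.5743     2.1812]
x = (I − A)⁻¹ d = adj(I−A)·d / det(I−A), with det(I−A) = 0.28425:
  x_1 = (0.7150·130 + 0.4600·210 + 0.4150·230) / 0.28425 = 285.00 / 0.28425 ≈ 1002.64
  x_2 = (0.3450·130 + 0.5400·210 + 0.2400·230) / 0.28425 = 213.45 / 0.28425 ≈ 750.92
  x_3 = (0.4175·130 + 0.4475·210 + 0.6200·230) / 0.28425 = 290.85 / 0.28425 ≈ 1023.22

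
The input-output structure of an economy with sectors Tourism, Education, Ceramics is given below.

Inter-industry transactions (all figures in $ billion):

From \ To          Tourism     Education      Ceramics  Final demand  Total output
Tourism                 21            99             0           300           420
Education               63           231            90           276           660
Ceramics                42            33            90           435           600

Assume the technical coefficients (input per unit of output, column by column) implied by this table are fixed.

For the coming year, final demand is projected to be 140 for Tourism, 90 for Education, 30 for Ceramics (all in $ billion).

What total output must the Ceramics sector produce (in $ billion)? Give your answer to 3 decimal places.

x_C = 67.741

Technical coefficients a_ij = z_ij / X_j:
  a_TT = 21/420 = 0.05, a_ET = 63/420 = 0.15, a_CT = 42/420 = 0.10
  a_TE = 99/660 = 0.15, a_EE = 231/660 = 0.35, a_CE = 33/660 = 0.05
  a_TC = 0/600 = 0.00, a_EC = 90/600 = 0.15, a_CC = 90/600 = 0.15
I − A =
  [   0.95    -0.15     0.00]
  [  -0.15     0.65    -0.15]
  [  -0.10    -0.05     0.85]
Cofactors of I−A, C_ij = (−1)^(i+j)·(minor ij) (rows/columns in the sector order above):
  C_11 = (0.65)(0.85) − (-0.15)(-0.05) = 0.5450
  C_12 = −[(-0.15)(0.85) − (-0.15)(-0.10)] = 0.1425
  C_13 = (-0.15)(-0.05) − (0.65)(-0.10) = 0.0725
  C_21 = −[(-0.15)(0.85) − (0.00)(-0.05)] = 0.1275
  C_22 = (0.95)(0.85) − (0.00)(-0.10) = 0.8075
  C_23 = −[(0.95)(-0.05) − (-0.15)(-0.10)] = 0.0625
  C_31 = (-0.15)(-0.15) − (0.00)(0.65) = 0.0225
  C_32 = −[(0.95)(-0.15) − (0.00)(-0.15)] = 0.1425
  C_33 = (0.95)(0.65) − (-0.15)(-0.15) = 0.5950
det(I−A) = Σ_j (I−A)_1j·C_1j = (0.95)(0.5450) + (-0.15)(0.1425) + (0.00)(0.0725) = 0.496375
adj(I−A) = Cᵀ =
  [ 0.5450   0.1275   0.0225]
  [ 0.1425   0.8075   0.1425]
  [ 0.0725   0.0625   0.5950]
(I − A)⁻¹ = adj(I−A) / det(I−A) ≈
  [   1.0980     0.2569     0.0453]
  [   0.2871     1.6268     0.2871]
  [   0.1461     0.1259     1.1987]
x = (I − A)⁻¹ d = adj(I−A)·d / det(I−A), with det(I−A) = 0.496375:
  x_T = (0.5450·140 + 0.1275·90 + 0.0225·30) / 0.496375 = 88.45 / 0.496375 ≈ 178.192
  x_E = (0.1425·140 + 0.8075·90 + 0.1425·30) / 0.496375 = 96.90 / 0.496375 ≈ 195.215
  x_C = (0.0725·140 + 0.0625·90 + 0.5950·30) / 0.496375 = 33.625 / 0.496375 ≈ 67.741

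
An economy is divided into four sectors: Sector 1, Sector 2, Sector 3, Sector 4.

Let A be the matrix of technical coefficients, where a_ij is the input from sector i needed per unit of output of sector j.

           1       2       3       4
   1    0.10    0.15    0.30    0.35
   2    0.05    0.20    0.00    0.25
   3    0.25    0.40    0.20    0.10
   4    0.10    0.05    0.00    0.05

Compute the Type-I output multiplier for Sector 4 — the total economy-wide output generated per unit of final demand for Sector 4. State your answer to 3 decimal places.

m_4 = 2.815

I − A =
  [   0.90    -0.15    -0.30    -0.35]
  [  -0.05     0.80     0.00    -0.25]
  [  -0.25    -0.40     0.80    -0.10]
  [  -0.10    -0.05     0.00     0.95]
Compute the cofactors C_ij = (−1)^(i+j)·(3×3 minor ij) of I−A; the adjugate is their transpose:
adj(I−A) = Cᵀ =
  [ 0.598000   0.243500   0.224250   0.308000]
  [ 0.058000   0.581750   0.021750   0.176750]
  [ 0.224125   0.374000   0.633000   0.247625]
  [ 0.066000   0.056250   0.024750   0.504000]
det(I−A) = Σ_j (I−A)_1j·C_1j = (0.90)(0.598000) + (-0.15)(0.058000) + (-0.30)(0.224125) + (-0.35)(0.066000) = 0.4391625
(I − A)⁻¹ = adj(I−A) / det(I−A) ≈
  [   1.3617     0.5545     0.5106     0.7013]
  [   0.1321     1.3247     0.0495     0.4025]
  [   0.5103     0.8516     1.4414     0.5639]
  [   0.1503     0.1281     0.0564     1.1476]
The output multiplier for sector j is the column-j sum of the Leontief inverse (I − A)⁻¹ = adj(I−A) / det(I−A).
Column 4 of adj(I−A): (0.308000, 0.176750, 0.247625, 0.504000); det(I−A) = 0.4391625.
m_4 = (0.308000 + 0.176750 + 0.247625 + 0.504000) / 0.4391625 = 1.236375 / 0.4391625 ≈ 2.815.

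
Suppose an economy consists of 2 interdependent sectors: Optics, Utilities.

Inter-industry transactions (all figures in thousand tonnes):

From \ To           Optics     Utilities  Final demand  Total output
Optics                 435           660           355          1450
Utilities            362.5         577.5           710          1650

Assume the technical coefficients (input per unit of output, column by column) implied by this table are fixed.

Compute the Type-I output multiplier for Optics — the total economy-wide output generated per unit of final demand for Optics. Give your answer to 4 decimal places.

m_O = 2.5352

Technical coefficients a_ij = z_ij / X_j:
  a_OO = 435/1450 = 0.30, a_UO = 362.5/1450 = 0.25
  a_OU = 660/1650 = 0.40, a_UU = 577.5/1650 = 0.35
I − A =
  [   0.70    -0.40]
  [  -0.25     0.65]
det(I−A) = (0.70)(0.65) − (-0.40)(-0.25) = 0.3550
adj(I−A) = [[0.65, 0.40], [0.25, 0.70]]
(I − A)⁻¹ = adj(I−A) / det(I−A) ≈
  [   1.83099     1.12676]
  [   0.70423     1.97183]
The output multiplier for sector j is the column-j sum of the Leontief inverse (I − A)⁻¹ = adj(I−A) / det(I−A).
Column O of adj(I−A): (0.65, 0.25); det(I−A) = 0.3550.
m_O = (0.65 + 0.25) / 0.3550 = 0.90 / 0.3550 ≈ 2.5352.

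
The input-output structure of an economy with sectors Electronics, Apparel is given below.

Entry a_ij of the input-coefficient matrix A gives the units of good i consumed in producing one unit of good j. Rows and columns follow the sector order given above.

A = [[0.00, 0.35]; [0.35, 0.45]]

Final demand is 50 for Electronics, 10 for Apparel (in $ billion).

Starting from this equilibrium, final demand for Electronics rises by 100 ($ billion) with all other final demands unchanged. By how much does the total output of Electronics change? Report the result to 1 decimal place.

Δx_E = 128.7

I − A =
  [   1.00    -0.35]
  [  -0.35     0.55]
det(I−A) = (1.00)(0.55) − (-0.35)(-0.35) = 0.4275
adj(I−A) = [[0.55, 0.35], [0.35, 1.00]]
(I − A)⁻¹ = adj(I−A) / det(I−A) ≈
  [   1.2865     0.8187]
  [   0.8187     2.3392]
Δx = (I − A)⁻¹ Δd with Δd having +100 in the Electronics component and 0 elsewhere.
So Δx_E = L_EE · (+100), where L_EE = adj(I−A)_EE / det(I−A) = 0.55 / 0.4275.
Δx_E = 0.55 × (+100) / 0.4275 = 55.00 / 0.4275 ≈ 128.7.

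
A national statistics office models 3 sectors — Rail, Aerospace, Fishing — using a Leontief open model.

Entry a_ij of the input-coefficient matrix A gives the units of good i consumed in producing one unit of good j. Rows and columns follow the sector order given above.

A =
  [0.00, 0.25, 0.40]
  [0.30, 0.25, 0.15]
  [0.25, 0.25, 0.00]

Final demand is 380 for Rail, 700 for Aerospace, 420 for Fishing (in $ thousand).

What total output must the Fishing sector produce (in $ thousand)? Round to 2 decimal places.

I − A =
  [   1.00    -0.25    -0.40]
  [  -0.30     0.75    -0.15]
  [  -0.25    -0.25     1.00]
Cofactors of I−A, C_ij = (−1)^(i+j)·(minor ij) (rows/columns in the sector order above):
  C_11 = (0.75)(1.00) − (-0.15)(-0.25) = 0.7125
  C_12 = −[(-0.30)(1.00) − (-0.15)(-0.25)] = 0.3375
  C_13 = (-0.30)(-0.25) − (0.75)(-0.25) = 0.2625
  C_21 = −[(-0.25)(1.00) − (-0.40)(-0.25)] = 0.3500
  C_22 = (1.00)(1.00) − (-0.40)(-0.25) = 0.9000
  C_23 = −[(1.00)(-0.25) − (-0.25)(-0.25)] = 0.3125
  C_31 = (-0.25)(-0.15) − (-0.40)(0.75) = 0.3375
  C_32 = −[(1.00)(-0.15) − (-0.40)(-0.30)] = 0.2700
  C_33 = (1.00)(0.75) − (-0.25)(-0.30) = 0.6750
det(I−A) = Σ_j (I−A)_1j·C_1j = (1.00)(0.7125) + (-0.25)(0.3375) + (-0.40)(0.2625) = 0.523125
adj(I−A) = Cᵀ =
  [ 0.7125   0.3500   0.3375]
  [ 0.3375   0.9000   0.2700]
  [ 0.2625   0.3125   0.6750]
(I − A)⁻¹ = adj(I−A) / det(I−A) ≈
  [   1.3620     0.6691     0.6452]
  [   0.6452     1.7204     0.5161]
  [   0.5018     0.5974     1.2903]
x = (I − A)⁻¹ d = adj(I−A)·d / det(I−A), with det(I−A) = 0.523125:
  x_R = (0.7125·380 + 0.3500·700 + 0.3375·420) / 0.523125 = 657.50 / 0.523125 ≈ 1256.87
  x_A = (0.3375·380 + 0.9000·700 + 0.2700·420) / 0.523125 = 871.65 / 0.523125 ≈ 1666.24
  x_F = (0.2625·380 + 0.3125·700 + 0.6750·420) / 0.523125 = 602.00 / 0.523125 ≈ 1150.78

x_F = 1150.78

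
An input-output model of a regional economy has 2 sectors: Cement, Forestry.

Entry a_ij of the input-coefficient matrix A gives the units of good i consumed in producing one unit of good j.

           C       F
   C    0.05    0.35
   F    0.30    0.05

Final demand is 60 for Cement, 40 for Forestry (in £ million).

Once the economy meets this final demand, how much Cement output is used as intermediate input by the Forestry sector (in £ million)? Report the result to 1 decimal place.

I − A =
  [   0.95    -0.35]
  [  -0.30     0.95]
det(I−A) = (0.95)(0.95) − (-0.35)(-0.30) = 0.7975
adj(I−A) = [[0.95, 0.35], [0.30, 0.95]]
(I − A)⁻¹ = adj(I−A) / det(I−A) ≈
  [   1.1912     0.4389]
  [   0.3762     1.1912]
First solve x = (I − A)⁻¹ d = adj(I−A)·d / det(I−A); in particular x_F = (0.30·60 + 0.95·40) / 0.7975 = 56.00 / 0.7975 ≈ 70.219.
Intermediate flow from C to F: z_CF = a_CF · x_F = 0.35 × 56.00 / 0.7975 = 19.60 / 0.7975 ≈ 24.6.

z_CF = 24.6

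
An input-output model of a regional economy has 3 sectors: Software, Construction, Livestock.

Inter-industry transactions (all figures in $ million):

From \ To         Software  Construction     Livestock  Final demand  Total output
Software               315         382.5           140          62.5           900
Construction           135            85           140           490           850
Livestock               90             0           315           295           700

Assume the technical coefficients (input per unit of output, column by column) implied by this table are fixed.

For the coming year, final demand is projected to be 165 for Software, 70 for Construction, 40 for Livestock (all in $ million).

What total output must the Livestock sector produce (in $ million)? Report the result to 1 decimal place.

x_3 = 150.2

Technical coefficients a_ij = z_ij / X_j:
  a_11 = 315/900 = 0.35, a_21 = 135/900 = 0.15, a_31 = 90/900 = 0.10
  a_12 = 382.5/850 = 0.45, a_22 = 85/850 = 0.10, a_32 = 0/850 = 0.00
  a_13 = 140/700 = 0.20, a_23 = 140/700 = 0.20, a_33 = 315/700 = 0.45
I − A =
  [   0.65    -0.45    -0.20]
  [  -0.15     0.90    -0.20]
  [  -0.10     0.00     0.55]
Cofactors of I−A, C_ij = (−1)^(i+j)·(minor ij) (rows/columns in the sector order above):
  C_11 = (0.90)(0.55) − (-0.20)(0.00) = 0.4950
  C_12 = −[(-0.15)(0.55) − (-0.20)(-0.10)] = 0.1025
  C_13 = (-0.15)(0.00) − (0.90)(-0.10) = 0.0900
  C_21 = −[(-0.45)(0.55) − (-0.20)(0.00)] = 0.2475
  C_22 = (0.65)(0.55) − (-0.20)(-0.10) = 0.3375
  C_23 = −[(0.65)(0.00) − (-0.45)(-0.10)] = 0.0450
  C_31 = (-0.45)(-0.20) − (-0.20)(0.90) = 0.2700
  C_32 = −[(0.65)(-0.20) − (-0.20)(-0.15)] = 0.1600
  C_33 = (0.65)(0.90) − (-0.45)(-0.15) = 0.5175
det(I−A) = Σ_j (I−A)_1j·C_1j = (0.65)(0.4950) + (-0.45)(0.1025) + (-0.20)(0.0900) = 0.257625
adj(I−A) = Cᵀ =
  [ 0.4950   0.2475   0.2700]
  [ 0.1025   0.3375   0.1600]
  [ 0.0900   0.0450   0.5175]
(I − A)⁻¹ = adj(I−A) / det(I−A) ≈
  [   1.9214     0.9607     1.0480]
  [   0.3979     1.3100     0.6211]
  [   0.3493     0.1747     2.0087]
x = (I − A)⁻¹ d = adj(I−A)·d / det(I−A), with det(I−A) = 0.257625:
  x_1 = (0.4950·165 + 0.2475·70 + 0.2700·40) / 0.257625 = 109.80 / 0.257625 ≈ 426.2
  x_2 = (0.1025·165 + 0.3375·70 + 0.1600·40) / 0.257625 = 46.9375 / 0.257625 ≈ 182.2
  x_3 = (0.0900·165 + 0.0450·70 + 0.5175·40) / 0.257625 = 38.70 / 0.257625 ≈ 150.2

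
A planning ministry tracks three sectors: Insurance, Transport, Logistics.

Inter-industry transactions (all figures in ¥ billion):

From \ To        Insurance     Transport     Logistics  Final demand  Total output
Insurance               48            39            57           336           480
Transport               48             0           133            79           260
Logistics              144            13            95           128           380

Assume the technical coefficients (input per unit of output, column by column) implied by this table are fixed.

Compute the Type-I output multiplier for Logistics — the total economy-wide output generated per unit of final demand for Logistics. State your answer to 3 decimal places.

Technical coefficients a_ij = z_ij / X_j:
  a_II = 48/480 = 0.10, a_TI = 48/480 = 0.10, a_LI = 144/480 = 0.30
  a_IT = 39/260 = 0.15, a_TT = 0/260 = 0.00, a_LT = 13/260 = 0.05
  a_IL = 57/380 = 0.15, a_TL = 133/380 = 0.35, a_LL = 95/380 = 0.25
I − A =
  [   0.90    -0.15    -0.15]
  [  -0.10     1.00    -0.35]
  [  -0.30    -0.05     0.75]
Cofactors of I−A, C_ij = (−1)^(i+j)·(minor ij) (rows/columns in the sector order above):
  C_11 = (1.00)(0.75) − (-0.35)(-0.05) = 0.7325
  C_12 = −[(-0.10)(0.75) − (-0.35)(-0.30)] = 0.1800
  C_13 = (-0.10)(-0.05) − (1.00)(-0.30) = 0.3050
  C_21 = −[(-0.15)(0.75) − (-0.15)(-0.05)] = 0.1200
  C_22 = (0.90)(0.75) − (-0.15)(-0.30) = 0.6300
  C_23 = −[(0.90)(-0.05) − (-0.15)(-0.30)] = 0.0900
  C_31 = (-0.15)(-0.35) − (-0.15)(1.00) = 0.2025
  C_32 = −[(0.90)(-0.35) − (-0.15)(-0.10)] = 0.3300
  C_33 = (0.90)(1.00) − (-0.15)(-0.10) = 0.8850
det(I−A) = Σ_j (I−A)_1j·C_1j = (0.90)(0.7325) + (-0.15)(0.1800) + (-0.15)(0.3050) = 0.5865
adj(I−A) = Cᵀ =
  [ 0.7325   0.1200   0.2025]
  [ 0.1800   0.6300   0.3300]
  [ 0.3050   0.0900   0.8850]
(I − A)⁻¹ = adj(I−A) / det(I−A) ≈
  [   1.2489     0.2046     0.3453]
  [   0.3069     1.0742     0.5627]
  [   0.5200     0.1535     1.5090]
The output multiplier for sector j is the column-j sum of the Leontief inverse (I − A)⁻¹ = adj(I−A) / det(I−A).
Column L of adj(I−A): (0.2025, 0.3300, 0.8850); det(I−A) = 0.5865.
m_L = (0.2025 + 0.3300 + 0.8850) / 0.5865 = 1.4175 / 0.5865 ≈ 2.417.

m_L = 2.417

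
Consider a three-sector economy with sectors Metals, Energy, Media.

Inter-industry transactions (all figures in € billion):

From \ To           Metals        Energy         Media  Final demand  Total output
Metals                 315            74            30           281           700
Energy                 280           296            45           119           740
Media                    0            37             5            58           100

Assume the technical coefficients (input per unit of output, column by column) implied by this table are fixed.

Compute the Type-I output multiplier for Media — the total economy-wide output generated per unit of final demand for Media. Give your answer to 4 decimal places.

Technical coefficients a_ij = z_ij / X_j:
  a_11 = 315/700 = 0.45, a_21 = 280/700 = 0.40, a_31 = 0/700 = 0.00
  a_12 = 74/740 = 0.10, a_22 = 296/740 = 0.40, a_32 = 37/740 = 0.05
  a_13 = 30/100 = 0.30, a_23 = 45/100 = 0.45, a_33 = 5/100 = 0.05
I − A =
  [   0.55    -0.10    -0.30]
  [  -0.40     0.60    -0.45]
  [   0.00    -0.05     0.95]
Cofactors of I−A, C_ij = (−1)^(i+j)·(minor ij) (rows/columns in the sector order above):
  C_11 = (0.60)(0.95) − (-0.45)(-0.05) = 0.5475
  C_12 = −[(-0.40)(0.95) − (-0.45)(0.00)] = 0.3800
  C_13 = (-0.40)(-0.05) − (0.60)(0.00) = 0.0200
  C_21 = −[(-0.10)(0.95) − (-0.30)(-0.05)] = 0.1100
  C_22 = (0.55)(0.95) − (-0.30)(0.00) = 0.5225
  C_23 = −[(0.55)(-0.05) − (-0.10)(0.00)] = 0.0275
  C_31 = (-0.10)(-0.45) − (-0.30)(0.60) = 0.2250
  C_32 = −[(0.55)(-0.45) − (-0.30)(-0.40)] = 0.3675
  C_33 = (0.55)(0.60) − (-0.10)(-0.40) = 0.2900
det(I−A) = Σ_j (I−A)_1j·C_1j = (0.55)(0.5475) + (-0.10)(0.3800) + (-0.30)(0.0200) = 0.257125
adj(I−A) = Cᵀ =
  [ 0.5475   0.1100   0.2250]
  [ 0.3800   0.5225   0.3675]
  [ 0.0200   0.0275   0.2900]
(I − A)⁻¹ = adj(I−A) / det(I−A) ≈
  [   2.12931     0.42781     0.87506]
  [   1.47788     2.03209     1.42927]
  [   0.07778     0.10695     1.12786]
The output multiplier for sector j is the column-j sum of the Leontief inverse (I − A)⁻¹ = adj(I−A) / det(I−A).
Column 3 of adj(I−A): (0.2250, 0.3675, 0.2900); det(I−A) = 0.257125.
m_3 = (0.2250 + 0.3675 + 0.2900) / 0.257125 = 0.8825 / 0.257125 ≈ 3.4322.

m_3 = 3.4322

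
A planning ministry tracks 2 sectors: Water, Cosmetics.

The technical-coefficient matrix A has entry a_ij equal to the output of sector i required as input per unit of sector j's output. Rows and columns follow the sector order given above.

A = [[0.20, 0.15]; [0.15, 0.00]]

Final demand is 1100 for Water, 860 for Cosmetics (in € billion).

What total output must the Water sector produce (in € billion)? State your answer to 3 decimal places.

x_1 = 1580.707

I − A =
  [   0.80    -0.15]
  [  -0.15     1.00]
det(I−A) = (0.80)(1.00) − (-0.15)(-0.15) = 0.7775
adj(I−A) = [[1.00, 0.15], [0.15, 0.80]]
(I − A)⁻¹ = adj(I−A) / det(I−A) ≈
  [   1.2862     0.1929]
  [   0.1929     1.0289]
x = (I − A)⁻¹ d = adj(I−A)·d / det(I−A), with det(I−A) = 0.7775:
  x_1 = (1.00·1100 + 0.15·860) / 0.7775 = 1229.00 / 0.7775 ≈ 1580.707
  x_2 = (0.15·1100 + 0.80·860) / 0.7775 = 853.00 / 0.7775 ≈ 1097.106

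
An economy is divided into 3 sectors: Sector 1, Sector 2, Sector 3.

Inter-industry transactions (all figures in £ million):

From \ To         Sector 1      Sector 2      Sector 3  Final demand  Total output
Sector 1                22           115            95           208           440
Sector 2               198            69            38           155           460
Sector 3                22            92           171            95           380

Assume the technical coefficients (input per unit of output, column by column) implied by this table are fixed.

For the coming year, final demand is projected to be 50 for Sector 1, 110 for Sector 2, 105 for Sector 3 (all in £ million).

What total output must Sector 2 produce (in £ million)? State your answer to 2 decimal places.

x_2 = 275.22

Technical coefficients a_ij = z_ij / X_j:
  a_11 = 22/440 = 0.05, a_21 = 198/440 = 0.45, a_31 = 22/440 = 0.05
  a_12 = 115/460 = 0.25, a_22 = 69/460 = 0.15, a_32 = 92/460 = 0.20
  a_13 = 95/380 = 0.25, a_23 = 38/380 = 0.10, a_33 = 171/380 = 0.45
I − A =
  [   0.95    -0.25    -0.25]
  [  -0.45     0.85    -0.10]
  [  -0.05    -0.20     0.55]
Cofactors of I−A, C_ij = (−1)^(i+j)·(minor ij) (rows/columns in the sector order above):
  C_11 = (0.85)(0.55) − (-0.10)(-0.20) = 0.4475
  C_12 = −[(-0.45)(0.55) − (-0.10)(-0.05)] = 0.2525
  C_13 = (-0.45)(-0.20) − (0.85)(-0.05) = 0.1325
  C_21 = −[(-0.25)(0.55) − (-0.25)(-0.20)] = 0.1875
  C_22 = (0.95)(0.55) − (-0.25)(-0.05) = 0.5100
  C_23 = −[(0.95)(-0.20) − (-0.25)(-0.05)] = 0.2025
  C_31 = (-0.25)(-0.10) − (-0.25)(0.85) = 0.2375
  C_32 = −[(0.95)(-0.10) − (-0.25)(-0.45)] = 0.2075
  C_33 = (0.95)(0.85) − (-0.25)(-0.45) = 0.6950
det(I−A) = Σ_j (I−A)_1j·C_1j = (0.95)(0.4475) + (-0.25)(0.2525) + (-0.25)(0.1325) = 0.328875
adj(I−A) = Cᵀ =
  [ 0.4475   0.1875   0.2375]
  [ 0.2525   0.5100   0.2075]
  [ 0.1325   0.2025   0.6950]
(I − A)⁻¹ = adj(I−A) / det(I−A) ≈
  [   1.3607     0.5701     0.7222]
  [   0.7678     1.5507     0.6309]
  [   0.4029     0.6157     2.1133]
x = (I − A)⁻¹ d = adj(I−A)·d / det(I−A), with det(I−A) = 0.328875:
  x_1 = (0.4475·50 + 0.1875·110 + 0.2375·105) / 0.328875 = 67.9375 / 0.328875 ≈ 206.58
  x_2 = (0.2525·50 + 0.5100·110 + 0.2075·105) / 0.328875 = 90.5125 / 0.328875 ≈ 275.22
  x_3 = (0.1325·50 + 0.2025·110 + 0.6950·105) / 0.328875 = 101.875 / 0.328875 ≈ 309.77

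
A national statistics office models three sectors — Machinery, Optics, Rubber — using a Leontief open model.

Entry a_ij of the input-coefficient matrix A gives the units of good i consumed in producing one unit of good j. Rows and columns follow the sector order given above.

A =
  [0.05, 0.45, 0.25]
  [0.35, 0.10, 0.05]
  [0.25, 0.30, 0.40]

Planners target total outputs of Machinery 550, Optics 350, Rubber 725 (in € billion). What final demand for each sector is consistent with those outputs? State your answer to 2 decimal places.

I − A =
  [   0.95    -0.45    -0.25]
  [  -0.35     0.90    -0.05]
  [  -0.25    -0.30     0.60]
d = (I − A) x:
  d_1 = (+0.95)·550 + (-0.45)·350 + (-0.25)·725 = 183.75
  d_2 = (-0.35)·550 + (+0.90)·350 + (-0.05)·725 = 86.25
  d_3 = (-0.25)·550 + (-0.30)·350 + (+0.60)·725 = 192.50

d_1 = 183.75, d_2 = 86.25, d_3 = 192.50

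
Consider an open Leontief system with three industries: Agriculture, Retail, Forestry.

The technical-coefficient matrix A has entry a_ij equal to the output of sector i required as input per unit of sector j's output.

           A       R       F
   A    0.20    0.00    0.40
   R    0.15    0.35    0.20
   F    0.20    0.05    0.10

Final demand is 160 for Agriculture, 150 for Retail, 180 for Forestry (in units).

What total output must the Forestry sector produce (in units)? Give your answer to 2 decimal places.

I − A =
  [   0.80     0.00    -0.40]
  [  -0.15     0.65    -0.20]
  [  -0.20    -0.05     0.90]
Cofactors of I−A, C_ij = (−1)^(i+j)·(minor ij) (rows/columns in the sector order above):
  C_11 = (0.65)(0.90) − (-0.20)(-0.05) = 0.5750
  C_12 = −[(-0.15)(0.90) − (-0.20)(-0.20)] = 0.1750
  C_13 = (-0.15)(-0.05) − (0.65)(-0.20) = 0.1375
  C_21 = −[(0.00)(0.90) − (-0.40)(-0.05)] = 0.0200
  C_22 = (0.80)(0.90) − (-0.40)(-0.20) = 0.6400
  C_23 = −[(0.80)(-0.05) − (0.00)(-0.20)] = 0.0400
  C_31 = (0.00)(-0.20) − (-0.40)(0.65) = 0.2600
  C_32 = −[(0.80)(-0.20) − (-0.40)(-0.15)] = 0.2200
  C_33 = (0.80)(0.65) − (0.00)(-0.15) = 0.5200
det(I−A) = Σ_j (I−A)_1j·C_1j = (0.80)(0.5750) + (0.00)(0.1750) + (-0.40)(0.1375) = 0.4050
adj(I−A) = Cᵀ =
  [ 0.5750   0.0200   0.2600]
  [ 0.1750   0.6400   0.2200]
  [ 0.1375   0.0400   0.5200]
(I − A)⁻¹ = adj(I−A) / det(I−A) ≈
  [   1.4198     0.0494     0.6420]
  [   0.4321     1.5802     0.5432]
  [   0.3395     0.0988     1.2840]
x = (I − A)⁻¹ d = adj(I−A)·d / det(I−A), with det(I−A) = 0.4050:
  x_A = (0.5750·160 + 0.0200·150 + 0.2600·180) / 0.4050 = 141.80 / 0.4050 ≈ 350.12
  x_R = (0.1750·160 + 0.6400·150 + 0.2200·180) / 0.4050 = 163.60 / 0.4050 ≈ 403.95
  x_F = (0.1375·160 + 0.0400·150 + 0.5200·180) / 0.4050 = 121.60 / 0.4050 ≈ 300.25

x_F = 300.25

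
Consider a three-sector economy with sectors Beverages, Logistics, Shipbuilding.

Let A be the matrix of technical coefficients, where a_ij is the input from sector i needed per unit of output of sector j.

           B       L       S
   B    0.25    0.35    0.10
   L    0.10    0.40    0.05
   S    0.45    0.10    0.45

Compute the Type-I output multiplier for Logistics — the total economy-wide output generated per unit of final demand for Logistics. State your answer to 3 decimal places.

I − A =
  [   0.75    -0.35    -0.10]
  [  -0.10     0.60    -0.05]
  [  -0.45    -0.10     0.55]
Cofactors of I−A, C_ij = (−1)^(i+j)·(minor ij) (rows/columns in the sector order above):
  C_11 = (0.60)(0.55) − (-0.05)(-0.10) = 0.3250
  C_12 = −[(-0.10)(0.55) − (-0.05)(-0.45)] = 0.0775
  C_13 = (-0.10)(-0.10) − (0.60)(-0.45) = 0.2800
  C_21 = −[(-0.35)(0.55) − (-0.10)(-0.10)] = 0.2025
  C_22 = (0.75)(0.55) − (-0.10)(-0.45) = 0.3675
  C_23 = −[(0.75)(-0.10) − (-0.35)(-0.45)] = 0.2325
  C_31 = (-0.35)(-0.05) − (-0.10)(0.60) = 0.0775
  C_32 = −[(0.75)(-0.05) − (-0.10)(-0.10)] = 0.0475
  C_33 = (0.75)(0.60) − (-0.35)(-0.10) = 0.4150
det(I−A) = Σ_j (I−A)_1j·C_1j = (0.75)(0.3250) + (-0.35)(0.0775) + (-0.10)(0.2800) = 0.188625
adj(I−A) = Cᵀ =
  [ 0.3250   0.2025   0.0775]
  [ 0.0775   0.3675   0.0475]
  [ 0.2800   0.2325   0.4150]
(I − A)⁻¹ = adj(I−A) / det(I−A) ≈
  [   1.7230     1.0736     0.4109]
  [   0.4109     1.9483     0.2518]
  [   1.4844     1.2326     2.2001]
The output multiplier for sector j is the column-j sum of the Leontief inverse (I − A)⁻¹ = adj(I−A) / det(I−A).
Column L of adj(I−A): (0.2025, 0.3675, 0.2325); det(I−A) = 0.188625.
m_L = (0.2025 + 0.3675 + 0.2325) / 0.188625 = 0.8025 / 0.188625 ≈ 4.254.

m_L = 4.254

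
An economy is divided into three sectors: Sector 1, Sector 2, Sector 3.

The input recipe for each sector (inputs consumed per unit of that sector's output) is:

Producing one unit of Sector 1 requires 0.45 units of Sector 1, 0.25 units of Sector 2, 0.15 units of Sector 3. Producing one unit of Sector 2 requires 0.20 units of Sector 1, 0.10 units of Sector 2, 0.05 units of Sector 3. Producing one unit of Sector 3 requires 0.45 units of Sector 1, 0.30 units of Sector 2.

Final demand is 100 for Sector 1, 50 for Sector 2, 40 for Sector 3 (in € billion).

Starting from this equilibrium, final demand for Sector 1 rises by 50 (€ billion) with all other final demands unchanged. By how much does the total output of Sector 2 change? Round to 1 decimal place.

I − A =
  [   0.55    -0.20    -0.45]
  [  -0.25     0.90    -0.30]
  [  -0.15    -0.05     1.00]
Cofactors of I−A, C_ij = (−1)^(i+j)·(minor ij) (rows/columns in the sector order above):
  C_11 = (0.90)(1.00) − (-0.30)(-0.05) = 0.8850
  C_12 = −[(-0.25)(1.00) − (-0.30)(-0.15)] = 0.2950
  C_13 = (-0.25)(-0.05) − (0.90)(-0.15) = 0.1475
  C_21 = −[(-0.20)(1.00) − (-0.45)(-0.05)] = 0.2225
  C_22 = (0.55)(1.00) − (-0.45)(-0.15) = 0.4825
  C_23 = −[(0.55)(-0.05) − (-0.20)(-0.15)] = 0.0575
  C_31 = (-0.20)(-0.30) − (-0.45)(0.90) = 0.4650
  C_32 = −[(0.55)(-0.30) − (-0.45)(-0.25)] = 0.2775
  C_33 = (0.55)(0.90) − (-0.20)(-0.25) = 0.4450
det(I−A) = Σ_j (I−A)_1j·C_1j = (0.55)(0.8850) + (-0.20)(0.2950) + (-0.45)(0.1475) = 0.361375
adj(I−A) = Cᵀ =
  [ 0.8850   0.2225   0.4650]
  [ 0.2950   0.4825   0.2775]
  [ 0.1475   0.0575   0.4450]
(I − A)⁻¹ = adj(I−A) / det(I−A) ≈
  [   2.4490     0.6157     1.2868]
  [   0.8163     1.3352     0.7679]
  [   0.4082     0.1591     1.2314]
Δx = (I − A)⁻¹ Δd with Δd having +50 in the Sector 1 component and 0 elsewhere.
So Δx_2 = L_21 · (+50), where L_21 = adj(I−A)_21 / det(I−A) = 0.2950 / 0.361375.
Δx_2 = 0.2950 × (+50) / 0.361375 = 14.75 / 0.361375 ≈ 40.8.

Δx_2 = 40.8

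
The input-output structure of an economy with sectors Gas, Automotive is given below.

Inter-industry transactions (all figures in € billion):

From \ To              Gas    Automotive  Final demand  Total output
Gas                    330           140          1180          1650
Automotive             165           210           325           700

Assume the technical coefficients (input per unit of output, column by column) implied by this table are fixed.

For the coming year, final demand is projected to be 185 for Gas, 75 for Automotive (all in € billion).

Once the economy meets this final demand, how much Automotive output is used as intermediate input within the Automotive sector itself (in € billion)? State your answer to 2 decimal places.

Technical coefficients a_ij = z_ij / X_j:
  a_GG = 330/1650 = 0.20, a_AG = 165/1650 = 0.10
  a_GA = 140/700 = 0.20, a_AA = 210/700 = 0.30
I − A =
  [   0.80    -0.20]
  [  -0.10     0.70]
det(I−A) = (0.80)(0.70) − (-0.20)(-0.10) = 0.5400
adj(I−A) = [[0.70, 0.20], [0.10, 0.80]]
(I − A)⁻¹ = adj(I−A) / det(I−A) ≈
  [   1.2963     0.3704]
  [   0.1852     1.4815]
First solve x = (I − A)⁻¹ d = adj(I−A)·d / det(I−A); in particular x_A = (0.10·185 + 0.80·75) / 0.5400 = 78.50 / 0.5400 ≈ 145.3704.
Intermediate flow from A to A: z_AA = a_AA · x_A = 0.30 × 78.50 / 0.5400 = 23.55 / 0.5400 ≈ 43.61.

z_AA = 43.61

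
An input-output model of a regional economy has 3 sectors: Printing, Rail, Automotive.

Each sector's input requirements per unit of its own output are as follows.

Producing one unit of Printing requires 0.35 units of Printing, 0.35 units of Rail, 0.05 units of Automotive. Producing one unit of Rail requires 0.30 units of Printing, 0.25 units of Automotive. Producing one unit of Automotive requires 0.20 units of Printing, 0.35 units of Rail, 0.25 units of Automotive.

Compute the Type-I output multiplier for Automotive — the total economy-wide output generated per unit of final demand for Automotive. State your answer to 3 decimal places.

m_3 = 3.596

I − A =
  [   0.65    -0.30    -0.20]
  [  -0.35     1.00    -0.35]
  [  -0.05    -0.25     0.75]
Cofactors of I−A, C_ij = (−1)^(i+j)·(minor ij) (rows/columns in the sector order above):
  C_11 = (1.00)(0.75) − (-0.35)(-0.25) = 0.6625
  C_12 = −[(-0.35)(0.75) − (-0.35)(-0.05)] = 0.2800
  C_13 = (-0.35)(-0.25) − (1.00)(-0.05) = 0.1375
  C_21 = −[(-0.30)(0.75) − (-0.20)(-0.25)] = 0.2750
  C_22 = (0.65)(0.75) − (-0.20)(-0.05) = 0.4775
  C_23 = −[(0.65)(-0.25) − (-0.30)(-0.05)] = 0.1775
  C_31 = (-0.30)(-0.35) − (-0.20)(1.00) = 0.3050
  C_32 = −[(0.65)(-0.35) − (-0.20)(-0.35)] = 0.2975
  C_33 = (0.65)(1.00) − (-0.30)(-0.35) = 0.5450
det(I−A) = Σ_j (I−A)_1j·C_1j = (0.65)(0.6625) + (-0.30)(0.2800) + (-0.20)(0.1375) = 0.319125
adj(I−A) = Cᵀ =
  [ 0.6625   0.2750   0.3050]
  [ 0.2800   0.4775   0.2975]
  [ 0.1375   0.1775   0.5450]
(I − A)⁻¹ = adj(I−A) / det(I−A) ≈
  [   2.0760     0.8617     0.9557]
  [   0.8774     1.4963     0.9322]
  [   0.4309     0.5562     1.7078]
The output multiplier for sector j is the column-j sum of the Leontief inverse (I − A)⁻¹ = adj(I−A) / det(I−A).
Column 3 of adj(I−A): (0.3050, 0.2975, 0.5450); det(I−A) = 0.319125.
m_3 = (0.3050 + 0.2975 + 0.5450) / 0.319125 = 1.1475 / 0.319125 ≈ 3.596.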